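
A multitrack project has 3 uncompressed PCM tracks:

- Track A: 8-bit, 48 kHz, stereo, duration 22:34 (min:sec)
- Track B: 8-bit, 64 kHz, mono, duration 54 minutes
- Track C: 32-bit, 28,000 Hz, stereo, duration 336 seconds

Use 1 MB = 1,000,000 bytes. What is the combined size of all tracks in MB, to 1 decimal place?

Track A: 22:34 (min:sec) = 1,354 s; 48,000 × 1,354 × 1 × 2 = 129,984,000 bytes.
Track B: 54 minutes = 3,240 s; 64,000 × 3,240 × 1 × 1 = 207,360,000 bytes.
Track C: 28,000 × 336 × 4 × 2 = 75,264,000 bytes.
Total = 412,608,000 bytes = 412.6 MB.

412.6 MB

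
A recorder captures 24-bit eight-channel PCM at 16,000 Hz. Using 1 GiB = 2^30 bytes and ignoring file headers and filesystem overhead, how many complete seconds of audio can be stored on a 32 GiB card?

Uncompressed byte rate = 16,000 × 3 × 8 = 384,000 bytes/s.
Capacity = 32 × 1,073,741,824 = 34,359,738,368 bytes.
34,359,738,368 / 384,000 ≈ 89478.49 s → 89,478 seconds.

89,478 seconds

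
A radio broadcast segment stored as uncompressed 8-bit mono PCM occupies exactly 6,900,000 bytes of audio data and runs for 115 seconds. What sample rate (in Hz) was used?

60,000 Hz

Bytes = sample_rate × seconds × bytes_per_sample × channels.
sample_rate = 6,900,000 / (115 × 1 × 1) = 6,900,000 / 115 = 60,000 Hz.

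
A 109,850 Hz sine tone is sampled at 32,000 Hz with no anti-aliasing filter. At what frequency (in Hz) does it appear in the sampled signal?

Nyquist = 32,000/2 = 16,000 Hz; 109,850 Hz exceeds it.
Alias = |109,850 − 3×32,000| = |109,850 − 96,000| = 13,850 Hz.

13,850 Hz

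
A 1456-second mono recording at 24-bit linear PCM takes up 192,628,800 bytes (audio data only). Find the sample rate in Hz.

Bytes = sample_rate × seconds × bytes_per_sample × channels.
sample_rate = 192,628,800 / (1,456 × 3 × 1) = 192,628,800 / 4,368 = 44,100 Hz.

44,100 Hz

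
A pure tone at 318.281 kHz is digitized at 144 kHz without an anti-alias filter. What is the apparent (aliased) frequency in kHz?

30.281 kHz

Nyquist = 144,000/2 = 72,000 Hz; 318,281 Hz exceeds it.
Alias = |318,281 − 2×144,000| = |318,281 − 288,000| = 30,281 Hz = 30.281 kHz.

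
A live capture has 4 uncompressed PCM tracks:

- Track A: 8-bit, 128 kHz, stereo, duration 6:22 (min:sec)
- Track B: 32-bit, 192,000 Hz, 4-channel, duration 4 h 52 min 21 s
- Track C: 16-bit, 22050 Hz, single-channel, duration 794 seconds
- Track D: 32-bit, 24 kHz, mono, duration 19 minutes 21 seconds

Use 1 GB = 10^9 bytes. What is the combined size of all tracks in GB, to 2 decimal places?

54.13 GB

Track A: 6:22 (min:sec) = 382 s; 128,000 × 382 × 1 × 2 = 97,792,000 bytes.
Track B: 4 h 52 min 21 s = 17,541 s; 192,000 × 17,541 × 4 × 4 = 53,885,952,000 bytes.
Track C: 22,050 × 794 × 2 × 1 = 35,015,400 bytes.
Track D: 19 minutes 21 seconds = 1,161 s; 24,000 × 1,161 × 4 × 1 = 111,456,000 bytes.
Total = 54,130,215,400 bytes = 54.13 GB.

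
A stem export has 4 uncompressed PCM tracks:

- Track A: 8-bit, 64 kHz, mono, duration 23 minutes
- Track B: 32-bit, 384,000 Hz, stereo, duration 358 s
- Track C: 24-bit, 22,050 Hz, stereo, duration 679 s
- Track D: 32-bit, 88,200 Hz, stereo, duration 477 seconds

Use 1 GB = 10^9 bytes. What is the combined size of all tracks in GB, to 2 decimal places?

Track A: 23 minutes = 1,380 s; 64,000 × 1,380 × 1 × 1 = 88,320,000 bytes.
Track B: 384,000 × 358 × 4 × 2 = 1,099,776,000 bytes.
Track C: 22,050 × 679 × 3 × 2 = 89,831,700 bytes.
Track D: 88,200 × 477 × 4 × 2 = 336,571,200 bytes.
Total = 1,614,498,900 bytes = 1.61 GB.

1.61 GB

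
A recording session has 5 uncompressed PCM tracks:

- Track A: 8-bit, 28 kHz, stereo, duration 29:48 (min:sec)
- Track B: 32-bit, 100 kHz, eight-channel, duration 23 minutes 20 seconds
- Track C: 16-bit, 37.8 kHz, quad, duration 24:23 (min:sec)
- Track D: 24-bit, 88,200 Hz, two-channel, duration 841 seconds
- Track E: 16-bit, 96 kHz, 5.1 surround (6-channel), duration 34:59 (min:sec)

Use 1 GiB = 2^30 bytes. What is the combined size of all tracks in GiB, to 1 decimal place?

7.3 GiB

Track A: 29:48 (min:sec) = 1,788 s; 28,000 × 1,788 × 1 × 2 = 100,128,000 bytes.
Track B: 23 minutes 20 seconds = 1,400 s; 100,000 × 1,400 × 4 × 8 = 4,480,000,000 bytes.
Track C: 24:23 (min:sec) = 1,463 s; 37,800 × 1,463 × 2 × 4 = 442,411,200 bytes.
Track D: 88,200 × 841 × 3 × 2 = 445,057,200 bytes.
Track E: 34:59 (min:sec) = 2,099 s; 96,000 × 2,099 × 2 × 6 = 2,418,048,000 bytes.
Total = 7,885,644,400 bytes = 7.3 GiB.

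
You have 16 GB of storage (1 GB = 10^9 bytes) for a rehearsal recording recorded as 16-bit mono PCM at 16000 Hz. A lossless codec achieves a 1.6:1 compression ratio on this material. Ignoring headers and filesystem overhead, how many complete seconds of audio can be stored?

Uncompressed byte rate = 16,000 × 2 × 1 = 32,000 bytes/s.
After 1.6:1 compression, effective rate ≈ 20000 bytes/s.
Capacity = 16 × 1,000,000,000 = 16,000,000,000 bytes.
16,000,000,000 / effective rate ≈ 800000 s → 800,000 seconds.

800,000 seconds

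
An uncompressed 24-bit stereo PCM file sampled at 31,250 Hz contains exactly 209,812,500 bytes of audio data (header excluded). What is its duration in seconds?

Byte rate = 31,250 × 3 × 2 = 187,500 bytes/s.
Duration = 209,812,500 / 187,500 = 1,119 s.

1,119 seconds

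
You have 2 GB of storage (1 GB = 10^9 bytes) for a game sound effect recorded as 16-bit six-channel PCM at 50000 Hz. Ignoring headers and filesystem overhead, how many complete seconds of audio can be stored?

3,333 seconds

Uncompressed byte rate = 50,000 × 2 × 6 = 600,000 bytes/s.
Capacity = 2 × 1,000,000,000 = 2,000,000,000 bytes.
2,000,000,000 / 600,000 ≈ 3333.33 s → 3,333 seconds.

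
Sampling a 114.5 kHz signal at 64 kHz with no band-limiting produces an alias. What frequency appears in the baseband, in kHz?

Nyquist = 64,000/2 = 32,000 Hz; 114,500 Hz exceeds it.
Alias = |114,500 − 2×64,000| = |114,500 − 128,000| = 13,500 Hz = 13.5 kHz.

13.5 kHz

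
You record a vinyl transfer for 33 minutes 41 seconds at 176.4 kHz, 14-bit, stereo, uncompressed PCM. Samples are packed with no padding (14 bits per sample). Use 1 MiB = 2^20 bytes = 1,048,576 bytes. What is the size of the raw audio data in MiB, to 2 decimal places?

Duration = 33 minutes 41 seconds = 2,021 s.
Bits = 176,400 × 2,021 × 14 × 2 = 9,982,123,200 bits = 1,247,765,400 bytes.
1,247,765,400 / 1,048,576 = 1189.96 MiB.

1189.96 MiB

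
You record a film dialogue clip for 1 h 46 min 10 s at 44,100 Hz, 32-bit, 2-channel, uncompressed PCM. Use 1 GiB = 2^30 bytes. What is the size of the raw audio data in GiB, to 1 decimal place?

Duration = 1 h 46 min 10 s = 6,370 s.
Bytes = 44,100 samples/s × 6,370 s × 4 bytes/sample × 2 ch = 2,247,336,000 bytes.
2,247,336,000 / 1,073,741,824 = 2.1 GiB.

2.1 GiB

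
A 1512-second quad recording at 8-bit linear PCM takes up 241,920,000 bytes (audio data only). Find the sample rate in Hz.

Bytes = sample_rate × seconds × bytes_per_sample × channels.
sample_rate = 241,920,000 / (1,512 × 1 × 4) = 241,920,000 / 6,048 = 40,000 Hz.

40,000 Hz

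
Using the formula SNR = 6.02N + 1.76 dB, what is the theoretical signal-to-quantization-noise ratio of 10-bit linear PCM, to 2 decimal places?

6.02 × 10 + 1.76 = 61.96 dB.

61.96 dB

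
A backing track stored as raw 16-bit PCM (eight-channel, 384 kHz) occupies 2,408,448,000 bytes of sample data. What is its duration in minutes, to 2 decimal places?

6.53 minutes

Byte rate = 384,000 × 2 × 8 = 6,144,000 bytes/s.
Duration = 2,408,448,000 / 6,144,000 = 392 s.
392 s / 60 = 6.53 minutes.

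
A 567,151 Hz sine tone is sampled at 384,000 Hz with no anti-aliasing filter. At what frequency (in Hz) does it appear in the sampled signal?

183,151 Hz

Nyquist = 384,000/2 = 192,000 Hz; 567,151 Hz exceeds it.
Alias = |567,151 − 1×384,000| = |567,151 − 384,000| = 183,151 Hz.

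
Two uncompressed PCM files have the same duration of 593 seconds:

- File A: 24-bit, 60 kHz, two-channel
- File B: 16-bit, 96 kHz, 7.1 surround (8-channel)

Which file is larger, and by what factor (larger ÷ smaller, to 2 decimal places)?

File B, by a factor of 4.27

File A: 60,000 × 3 × 2 = 360,000 bytes/s.
File B: 96,000 × 2 × 8 = 1,536,000 bytes/s.
File B is larger; ratio = 910,848,000 / 213,480,000 = 4.27.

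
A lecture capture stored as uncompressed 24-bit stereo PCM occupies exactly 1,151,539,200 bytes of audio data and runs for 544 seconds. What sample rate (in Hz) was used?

Bytes = sample_rate × seconds × bytes_per_sample × channels.
sample_rate = 1,151,539,200 / (544 × 3 × 2) = 1,151,539,200 / 3,264 = 352,800 Hz.

352,800 Hz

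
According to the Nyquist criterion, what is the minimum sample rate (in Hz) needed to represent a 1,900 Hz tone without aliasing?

3,800 Hz

Minimum sample rate = 2 × 1,900 Hz = 3,800 Hz.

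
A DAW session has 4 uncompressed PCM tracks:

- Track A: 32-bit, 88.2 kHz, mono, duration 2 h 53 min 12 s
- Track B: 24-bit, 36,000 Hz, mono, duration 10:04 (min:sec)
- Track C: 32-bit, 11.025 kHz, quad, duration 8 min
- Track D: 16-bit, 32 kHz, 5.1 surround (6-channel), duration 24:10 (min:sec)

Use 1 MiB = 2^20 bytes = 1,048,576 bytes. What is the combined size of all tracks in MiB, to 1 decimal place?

Track A: 2 h 53 min 12 s = 10,392 s; 88,200 × 10,392 × 4 × 1 = 3,666,297,600 bytes.
Track B: 10:04 (min:sec) = 604 s; 36,000 × 604 × 3 × 1 = 65,232,000 bytes.
Track C: 8 min = 480 s; 11,025 × 480 × 4 × 4 = 84,672,000 bytes.
Track D: 24:10 (min:sec) = 1,450 s; 32,000 × 1,450 × 2 × 6 = 556,800,000 bytes.
Total = 4,373,001,600 bytes = 4170.4 MiB.

4170.4 MiB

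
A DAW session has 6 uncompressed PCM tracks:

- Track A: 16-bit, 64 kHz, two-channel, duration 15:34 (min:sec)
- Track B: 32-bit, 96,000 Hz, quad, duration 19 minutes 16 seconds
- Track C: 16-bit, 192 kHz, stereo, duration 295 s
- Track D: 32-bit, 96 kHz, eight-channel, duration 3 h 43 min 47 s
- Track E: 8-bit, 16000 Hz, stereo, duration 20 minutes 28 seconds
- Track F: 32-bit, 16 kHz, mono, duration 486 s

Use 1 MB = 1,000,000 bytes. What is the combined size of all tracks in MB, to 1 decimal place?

43559.4 MB

Track A: 15:34 (min:sec) = 934 s; 64,000 × 934 × 2 × 2 = 239,104,000 bytes.
Track B: 19 minutes 16 seconds = 1,156 s; 96,000 × 1,156 × 4 × 4 = 1,775,616,000 bytes.
Track C: 192,000 × 295 × 2 × 2 = 226,560,000 bytes.
Track D: 3 h 43 min 47 s = 13,427 s; 96,000 × 13,427 × 4 × 8 = 41,247,744,000 bytes.
Track E: 20 minutes 28 seconds = 1,228 s; 16,000 × 1,228 × 1 × 2 = 39,296,000 bytes.
Track F: 16,000 × 486 × 4 × 1 = 31,104,000 bytes.
Total = 43,559,424,000 bytes = 43559.4 MB.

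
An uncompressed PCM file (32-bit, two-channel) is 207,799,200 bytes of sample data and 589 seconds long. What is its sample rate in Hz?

Bytes = sample_rate × seconds × bytes_per_sample × channels.
sample_rate = 207,799,200 / (589 × 4 × 2) = 207,799,200 / 4,712 = 44,100 Hz.

44,100 Hz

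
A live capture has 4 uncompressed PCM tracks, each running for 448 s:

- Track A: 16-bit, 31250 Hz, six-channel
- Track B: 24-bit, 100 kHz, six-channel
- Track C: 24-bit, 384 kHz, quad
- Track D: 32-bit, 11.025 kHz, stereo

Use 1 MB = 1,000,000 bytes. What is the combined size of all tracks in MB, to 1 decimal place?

Track A: 31,250 × 448 × 2 × 6 = 168,000,000 bytes.
Track B: 100,000 × 448 × 3 × 6 = 806,400,000 bytes.
Track C: 384,000 × 448 × 3 × 4 = 2,064,384,000 bytes.
Track D: 11,025 × 448 × 4 × 2 = 39,513,600 bytes.
Total = 3,078,297,600 bytes = 3078.3 MB.

3078.3 MB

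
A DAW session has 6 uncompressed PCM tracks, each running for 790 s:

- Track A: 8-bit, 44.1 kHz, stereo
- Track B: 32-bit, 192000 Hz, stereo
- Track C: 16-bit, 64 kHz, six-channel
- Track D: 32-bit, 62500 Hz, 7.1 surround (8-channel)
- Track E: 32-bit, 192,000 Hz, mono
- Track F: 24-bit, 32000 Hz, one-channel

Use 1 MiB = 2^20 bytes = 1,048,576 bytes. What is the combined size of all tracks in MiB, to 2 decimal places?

3960.04 MiB

Track A: 44,100 × 790 × 1 × 2 = 69,678,000 bytes.
Track B: 192,000 × 790 × 4 × 2 = 1,213,440,000 bytes.
Track C: 64,000 × 790 × 2 × 6 = 606,720,000 bytes.
Track D: 62,500 × 790 × 4 × 8 = 1,580,000,000 bytes.
Track E: 192,000 × 790 × 4 × 1 = 606,720,000 bytes.
Track F: 32,000 × 790 × 3 × 1 = 75,840,000 bytes.
Total = 4,152,398,000 bytes = 3960.04 MiB.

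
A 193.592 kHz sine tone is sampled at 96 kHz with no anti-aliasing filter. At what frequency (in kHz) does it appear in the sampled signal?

Nyquist = 96,000/2 = 48,000 Hz; 193,592 Hz exceeds it.
Alias = |193,592 − 2×96,000| = |193,592 − 192,000| = 1,592 Hz = 1.592 kHz.

1.592 kHz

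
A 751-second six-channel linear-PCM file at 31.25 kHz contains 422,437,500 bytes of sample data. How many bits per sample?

Bytes per sample = 422,437,500 / (31,250 × 751 × 6) = 422,437,500 / 140,812,500 = 3.
Bit depth = 3 × 8 = 24 bits.

24 bits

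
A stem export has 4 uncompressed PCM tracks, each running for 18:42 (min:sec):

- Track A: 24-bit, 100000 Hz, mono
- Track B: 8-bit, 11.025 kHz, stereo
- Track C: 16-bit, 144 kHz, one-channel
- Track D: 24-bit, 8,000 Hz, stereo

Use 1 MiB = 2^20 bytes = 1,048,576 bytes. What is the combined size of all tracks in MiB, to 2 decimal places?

18:42 (min:sec) = 1,122 s.
Track A: 100,000 × 1,122 × 3 × 1 = 336,600,000 bytes.
Track B: 11,025 × 1,122 × 1 × 2 = 24,740,100 bytes.
Track C: 144,000 × 1,122 × 2 × 1 = 323,136,000 bytes.
Track D: 8,000 × 1,122 × 3 × 2 = 53,856,000 bytes.
Total = 738,332,100 bytes = 704.13 MiB.

704.13 MiB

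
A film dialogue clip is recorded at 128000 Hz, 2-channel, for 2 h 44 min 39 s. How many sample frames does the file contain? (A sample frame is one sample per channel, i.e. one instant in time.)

2 h 44 min 39 s = 9,879 s.
128,000 samples/s × 9,879 s = 1,264,512,000 frames.

1,264,512,000 sample frames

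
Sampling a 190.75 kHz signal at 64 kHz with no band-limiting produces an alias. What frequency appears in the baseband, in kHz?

Nyquist = 64,000/2 = 32,000 Hz; 190,750 Hz exceeds it.
Alias = |190,750 − 3×64,000| = |190,750 − 192,000| = 1,250 Hz = 1.25 kHz.

1.25 kHz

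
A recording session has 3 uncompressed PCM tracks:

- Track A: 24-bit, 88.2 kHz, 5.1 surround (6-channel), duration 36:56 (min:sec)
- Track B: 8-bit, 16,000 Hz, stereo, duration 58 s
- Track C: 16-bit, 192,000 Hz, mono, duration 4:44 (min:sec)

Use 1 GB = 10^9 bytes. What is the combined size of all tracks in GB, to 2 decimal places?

3.63 GB

Track A: 36:56 (min:sec) = 2,216 s; 88,200 × 2,216 × 3 × 6 = 3,518,121,600 bytes.
Track B: 16,000 × 58 × 1 × 2 = 1,856,000 bytes.
Track C: 4:44 (min:sec) = 284 s; 192,000 × 284 × 2 × 1 = 109,056,000 bytes.
Total = 3,629,033,600 bytes = 3.63 GB.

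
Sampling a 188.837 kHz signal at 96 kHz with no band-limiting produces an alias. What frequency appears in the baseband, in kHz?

3.163 kHz

Nyquist = 96,000/2 = 48,000 Hz; 188,837 Hz exceeds it.
Alias = |188,837 − 2×96,000| = |188,837 − 192,000| = 3,163 Hz = 3.163 kHz.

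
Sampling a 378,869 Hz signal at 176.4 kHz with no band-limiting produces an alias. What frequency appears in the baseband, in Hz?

26,069 Hz

Nyquist = 176,400/2 = 88,200 Hz; 378,869 Hz exceeds it.
Alias = |378,869 − 2×176,400| = |378,869 − 352,800| = 26,069 Hz.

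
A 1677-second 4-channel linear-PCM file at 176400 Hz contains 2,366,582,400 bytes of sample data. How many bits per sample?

16 bits

Bytes per sample = 2,366,582,400 / (176,400 × 1,677 × 4) = 2,366,582,400 / 1,183,291,200 = 2.
Bit depth = 2 × 8 = 16 bits.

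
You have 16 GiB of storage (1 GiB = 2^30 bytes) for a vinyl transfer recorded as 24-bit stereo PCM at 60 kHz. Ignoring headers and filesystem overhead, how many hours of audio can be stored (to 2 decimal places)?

Uncompressed byte rate = 60,000 × 3 × 2 = 360,000 bytes/s.
Capacity = 16 × 1,073,741,824 = 17,179,869,184 bytes.
17,179,869,184 / 360,000 ≈ 47721.86 s → 13.26 hours.

13.26 hours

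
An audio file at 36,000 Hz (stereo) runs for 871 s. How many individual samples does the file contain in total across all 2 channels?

62,712,000 samples

36,000 × 871 s × 2 ch = 62,712,000 samples.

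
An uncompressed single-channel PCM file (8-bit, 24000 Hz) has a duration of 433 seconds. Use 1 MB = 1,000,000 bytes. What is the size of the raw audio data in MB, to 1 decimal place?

10.4 MB

Bytes = 24,000 samples/s × 433 s × 1 bytes/sample × 1 ch = 10,392,000 bytes.
10,392,000 / 1,000,000 = 10.4 MB.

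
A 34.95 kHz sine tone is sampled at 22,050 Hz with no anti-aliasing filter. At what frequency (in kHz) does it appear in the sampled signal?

9.15 kHz

Nyquist = 22,050/2 = 11,025 Hz; 34,950 Hz exceeds it.
Alias = |34,950 − 2×22,050| = |34,950 − 44,100| = 9,150 Hz = 9.15 kHz.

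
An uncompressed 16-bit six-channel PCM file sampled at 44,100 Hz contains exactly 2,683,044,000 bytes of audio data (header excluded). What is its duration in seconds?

5,070 seconds

Byte rate = 44,100 × 2 × 6 = 529,200 bytes/s.
Duration = 2,683,044,000 / 529,200 = 5,070 s.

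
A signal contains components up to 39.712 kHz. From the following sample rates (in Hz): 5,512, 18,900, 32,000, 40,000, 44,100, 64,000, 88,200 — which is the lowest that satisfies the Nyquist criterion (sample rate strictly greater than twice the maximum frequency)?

88,200 Hz

Need sample rate > 2 × 39,712 = 79,424 Hz.
Lowest listed rate above 79,424 Hz is 88,200 Hz.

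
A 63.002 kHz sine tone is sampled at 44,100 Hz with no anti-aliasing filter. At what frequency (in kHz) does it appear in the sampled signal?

Nyquist = 44,100/2 = 22,050 Hz; 63,002 Hz exceeds it.
Alias = |63,002 − 1×44,100| = |63,002 − 44,100| = 18,902 Hz = 18.902 kHz.

18.902 kHz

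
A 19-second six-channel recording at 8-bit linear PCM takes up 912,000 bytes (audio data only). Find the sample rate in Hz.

8,000 Hz

Bytes = sample_rate × seconds × bytes_per_sample × channels.
sample_rate = 912,000 / (19 × 1 × 6) = 912,000 / 114 = 8,000 Hz.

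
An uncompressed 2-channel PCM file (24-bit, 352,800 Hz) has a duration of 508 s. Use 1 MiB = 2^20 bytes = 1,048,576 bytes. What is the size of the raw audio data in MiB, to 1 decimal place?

Bytes = 352,800 samples/s × 508 s × 3 bytes/sample × 2 ch = 1,075,334,400 bytes.
1,075,334,400 / 1,048,576 = 1025.5 MiB.

1025.5 MiB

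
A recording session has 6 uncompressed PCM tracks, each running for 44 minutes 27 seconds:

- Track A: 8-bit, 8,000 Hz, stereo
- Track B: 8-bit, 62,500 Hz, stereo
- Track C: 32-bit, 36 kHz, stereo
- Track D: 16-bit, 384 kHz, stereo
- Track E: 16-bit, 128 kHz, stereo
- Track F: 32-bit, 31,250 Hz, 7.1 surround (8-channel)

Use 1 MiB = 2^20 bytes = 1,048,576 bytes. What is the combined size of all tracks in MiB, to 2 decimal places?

8843.57 MiB

44 minutes 27 seconds = 2,667 s.
Track A: 8,000 × 2,667 × 1 × 2 = 42,672,000 bytes.
Track B: 62,500 × 2,667 × 1 × 2 = 333,375,000 bytes.
Track C: 36,000 × 2,667 × 4 × 2 = 768,096,000 bytes.
Track D: 384,000 × 2,667 × 2 × 2 = 4,096,512,000 bytes.
Track E: 128,000 × 2,667 × 2 × 2 = 1,365,504,000 bytes.
Track F: 31,250 × 2,667 × 4 × 8 = 2,667,000,000 bytes.
Total = 9,273,159,000 bytes = 8843.57 MiB.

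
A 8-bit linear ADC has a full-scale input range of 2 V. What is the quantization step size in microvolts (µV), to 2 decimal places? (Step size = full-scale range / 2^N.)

2 V / 2^8 = 2 / 256 V = 7812.50 µV.

7812.50 µV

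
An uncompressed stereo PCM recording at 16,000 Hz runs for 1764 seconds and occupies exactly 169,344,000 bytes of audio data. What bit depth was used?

Bytes per sample = 169,344,000 / (16,000 × 1,764 × 2) = 169,344,000 / 56,448,000 = 3.
Bit depth = 3 × 8 = 24 bits.

24 bits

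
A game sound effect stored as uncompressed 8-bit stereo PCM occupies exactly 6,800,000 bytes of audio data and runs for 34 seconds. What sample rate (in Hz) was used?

100,000 Hz

Bytes = sample_rate × seconds × bytes_per_sample × channels.
sample_rate = 6,800,000 / (34 × 1 × 2) = 6,800,000 / 68 = 100,000 Hz.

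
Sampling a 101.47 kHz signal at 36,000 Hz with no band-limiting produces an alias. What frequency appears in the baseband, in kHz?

Nyquist = 36,000/2 = 18,000 Hz; 101,470 Hz exceeds it.
Alias = |101,470 − 3×36,000| = |101,470 − 108,000| = 6,530 Hz = 6.53 kHz.

6.53 kHz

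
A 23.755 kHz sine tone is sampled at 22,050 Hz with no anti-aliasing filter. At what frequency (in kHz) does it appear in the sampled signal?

1.705 kHz

Nyquist = 22,050/2 = 11,025 Hz; 23,755 Hz exceeds it.
Alias = |23,755 − 1×22,050| = |23,755 − 22,050| = 1,705 Hz = 1.705 kHz.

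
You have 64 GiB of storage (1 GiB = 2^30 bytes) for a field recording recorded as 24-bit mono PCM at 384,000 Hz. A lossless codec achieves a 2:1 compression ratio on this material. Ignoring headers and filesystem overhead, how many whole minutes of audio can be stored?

Uncompressed byte rate = 384,000 × 3 × 1 = 1,152,000 bytes/s.
After 2:1 compression, effective rate ≈ 576000 bytes/s.
Capacity = 64 × 1,073,741,824 = 68,719,476,736 bytes.
68,719,476,736 / effective rate ≈ 119304.65 s → 1,988 minutes.

1,988 minutes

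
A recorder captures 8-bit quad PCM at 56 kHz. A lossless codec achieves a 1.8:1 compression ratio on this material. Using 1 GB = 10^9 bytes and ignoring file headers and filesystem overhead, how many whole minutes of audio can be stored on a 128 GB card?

Uncompressed byte rate = 56,000 × 1 × 4 = 224,000 bytes/s.
After 1.8:1 compression, effective rate ≈ 124444.44 bytes/s.
Capacity = 128 × 1,000,000,000 = 128,000,000,000 bytes.
128,000,000,000 / effective rate ≈ 1028571.43 s → 17,142 minutes.

17,142 minutes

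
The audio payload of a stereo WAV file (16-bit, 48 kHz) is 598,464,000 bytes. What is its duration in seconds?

3,117 seconds

Byte rate = 48,000 × 2 × 2 = 192,000 bytes/s.
Duration = 598,464,000 / 192,000 = 3,117 s.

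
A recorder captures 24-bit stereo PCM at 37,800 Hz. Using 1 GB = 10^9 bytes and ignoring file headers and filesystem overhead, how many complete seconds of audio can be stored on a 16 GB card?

Uncompressed byte rate = 37,800 × 3 × 2 = 226,800 bytes/s.
Capacity = 16 × 1,000,000,000 = 16,000,000,000 bytes.
16,000,000,000 / 226,800 ≈ 70546.74 s → 70,546 seconds.

70,546 seconds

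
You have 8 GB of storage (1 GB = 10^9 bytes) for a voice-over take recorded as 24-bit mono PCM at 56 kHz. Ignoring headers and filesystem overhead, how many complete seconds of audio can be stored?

47,619 seconds

Uncompressed byte rate = 56,000 × 3 × 1 = 168,000 bytes/s.
Capacity = 8 × 1,000,000,000 = 8,000,000,000 bytes.
8,000,000,000 / 168,000 ≈ 47619.05 s → 47,619 seconds.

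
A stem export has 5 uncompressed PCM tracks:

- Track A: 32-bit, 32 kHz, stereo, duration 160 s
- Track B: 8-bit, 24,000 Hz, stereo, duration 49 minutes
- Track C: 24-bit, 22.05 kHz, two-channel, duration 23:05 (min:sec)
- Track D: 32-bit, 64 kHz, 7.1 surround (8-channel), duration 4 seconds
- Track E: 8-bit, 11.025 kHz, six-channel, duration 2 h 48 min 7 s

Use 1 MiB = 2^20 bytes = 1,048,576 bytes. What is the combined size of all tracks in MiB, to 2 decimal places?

Track A: 32,000 × 160 × 4 × 2 = 40,960,000 bytes.
Track B: 49 minutes = 2,940 s; 24,000 × 2,940 × 1 × 2 = 141,120,000 bytes.
Track C: 23:05 (min:sec) = 1,385 s; 22,050 × 1,385 × 3 × 2 = 183,235,500 bytes.
Track D: 64,000 × 4 × 4 × 8 = 8,192,000 bytes.
Track E: 2 h 48 min 7 s = 10,087 s; 11,025 × 10,087 × 1 × 6 = 667,255,050 bytes.
Total = 1,040,762,550 bytes = 992.55 MiB.

992.55 MiB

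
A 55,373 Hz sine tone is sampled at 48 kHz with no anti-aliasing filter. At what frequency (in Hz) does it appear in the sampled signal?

Nyquist = 48,000/2 = 24,000 Hz; 55,373 Hz exceeds it.
Alias = |55,373 − 1×48,000| = |55,373 − 48,000| = 7,373 Hz.

7,373 Hz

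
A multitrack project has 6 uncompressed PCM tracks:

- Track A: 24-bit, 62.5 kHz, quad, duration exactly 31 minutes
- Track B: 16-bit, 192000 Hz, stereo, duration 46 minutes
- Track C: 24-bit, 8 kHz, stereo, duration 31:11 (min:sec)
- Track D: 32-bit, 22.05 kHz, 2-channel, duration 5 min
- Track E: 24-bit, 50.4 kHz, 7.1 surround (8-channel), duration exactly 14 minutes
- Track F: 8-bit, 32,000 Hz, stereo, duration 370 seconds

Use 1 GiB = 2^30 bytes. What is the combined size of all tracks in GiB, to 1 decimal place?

Track A: exactly 31 minutes = 1,860 s; 62,500 × 1,860 × 3 × 4 = 1,395,000,000 bytes.
Track B: 46 minutes = 2,760 s; 192,000 × 2,760 × 2 × 2 = 2,119,680,000 bytes.
Track C: 31:11 (min:sec) = 1,871 s; 8,000 × 1,871 × 3 × 2 = 89,808,000 bytes.
Track D: 5 min = 300 s; 22,050 × 300 × 4 × 2 = 52,920,000 bytes.
Track E: exactly 14 minutes = 840 s; 50,400 × 840 × 3 × 8 = 1,016,064,000 bytes.
Track F: 32,000 × 370 × 1 × 2 = 23,680,000 bytes.
Total = 4,697,152,000 bytes = 4.4 GiB.

4.4 GiB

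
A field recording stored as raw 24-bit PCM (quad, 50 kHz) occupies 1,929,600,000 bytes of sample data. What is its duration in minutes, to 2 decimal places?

Byte rate = 50,000 × 3 × 4 = 600,000 bytes/s.
Duration = 1,929,600,000 / 600,000 = 3,216 s.
3,216 s / 60 = 53.60 minutes.

53.60 minutes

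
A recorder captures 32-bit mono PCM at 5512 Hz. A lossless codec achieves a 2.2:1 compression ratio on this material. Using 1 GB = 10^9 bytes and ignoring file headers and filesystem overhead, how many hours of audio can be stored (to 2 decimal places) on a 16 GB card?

443.48 hours

Uncompressed byte rate = 5,512 × 4 × 1 = 22,048 bytes/s.
After 2.2:1 compression, effective rate ≈ 10021.82 bytes/s.
Capacity = 16 × 1,000,000,000 = 16,000,000,000 bytes.
16,000,000,000 / effective rate ≈ 1596516.69 s → 443.48 hours.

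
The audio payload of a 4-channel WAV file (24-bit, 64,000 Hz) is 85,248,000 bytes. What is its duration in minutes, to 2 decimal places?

1.85 minutes

Byte rate = 64,000 × 3 × 4 = 768,000 bytes/s.
Duration = 85,248,000 / 768,000 = 111 s.
111 s / 60 = 1.85 minutes.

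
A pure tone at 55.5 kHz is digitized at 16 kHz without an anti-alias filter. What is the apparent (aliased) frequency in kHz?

7.5 kHz

Nyquist = 16,000/2 = 8,000 Hz; 55,500 Hz exceeds it.
Alias = |55,500 − 3×16,000| = |55,500 − 48,000| = 7,500 Hz = 7.5 kHz.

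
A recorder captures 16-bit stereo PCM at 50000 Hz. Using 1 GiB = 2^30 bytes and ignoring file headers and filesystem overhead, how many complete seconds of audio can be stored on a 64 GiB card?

343,597 seconds

Uncompressed byte rate = 50,000 × 2 × 2 = 200,000 bytes/s.
Capacity = 64 × 1,073,741,824 = 68,719,476,736 bytes.
68,719,476,736 / 200,000 ≈ 343597.38 s → 343,597 seconds.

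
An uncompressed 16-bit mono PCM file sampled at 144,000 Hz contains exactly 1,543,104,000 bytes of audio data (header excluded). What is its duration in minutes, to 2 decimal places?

89.30 minutes

Byte rate = 144,000 × 2 × 1 = 288,000 bytes/s.
Duration = 1,543,104,000 / 288,000 = 5,358 s.
5,358 s / 60 = 89.30 minutes.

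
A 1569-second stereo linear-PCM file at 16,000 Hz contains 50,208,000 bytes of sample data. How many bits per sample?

Bytes per sample = 50,208,000 / (16,000 × 1,569 × 2) = 50,208,000 / 50,208,000 = 1.
Bit depth = 1 × 8 = 8 bits.

8 bits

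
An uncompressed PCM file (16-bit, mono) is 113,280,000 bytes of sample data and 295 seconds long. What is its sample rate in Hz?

192,000 Hz

Bytes = sample_rate × seconds × bytes_per_sample × channels.
sample_rate = 113,280,000 / (295 × 2 × 1) = 113,280,000 / 590 = 192,000 Hz.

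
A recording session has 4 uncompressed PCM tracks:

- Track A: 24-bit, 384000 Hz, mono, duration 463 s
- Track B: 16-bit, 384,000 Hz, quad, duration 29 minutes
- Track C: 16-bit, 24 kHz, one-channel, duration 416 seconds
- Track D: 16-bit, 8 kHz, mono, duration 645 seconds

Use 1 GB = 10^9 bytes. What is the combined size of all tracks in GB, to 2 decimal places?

Track A: 384,000 × 463 × 3 × 1 = 533,376,000 bytes.
Track B: 29 minutes = 1,740 s; 384,000 × 1,740 × 2 × 4 = 5,345,280,000 bytes.
Track C: 24,000 × 416 × 2 × 1 = 19,968,000 bytes.
Track D: 8,000 × 645 × 2 × 1 = 10,320,000 bytes.
Total = 5,908,944,000 bytes = 5.91 GB.

5.91 GB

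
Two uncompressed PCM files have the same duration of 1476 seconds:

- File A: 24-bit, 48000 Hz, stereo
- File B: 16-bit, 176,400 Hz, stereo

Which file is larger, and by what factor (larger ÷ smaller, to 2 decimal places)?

File A: 48,000 × 3 × 2 = 288,000 bytes/s.
File B: 176,400 × 2 × 2 = 705,600 bytes/s.
File B is larger; ratio = 1,041,465,600 / 425,088,000 = 2.45.

File B, by a factor of 2.45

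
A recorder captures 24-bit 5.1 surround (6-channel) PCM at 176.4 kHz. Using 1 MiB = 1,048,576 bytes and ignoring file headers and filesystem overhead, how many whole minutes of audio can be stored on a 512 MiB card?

Uncompressed byte rate = 176,400 × 3 × 6 = 3,175,200 bytes/s.
Capacity = 512 × 1,048,576 = 536,870,912 bytes.
536,870,912 / 3,175,200 ≈ 169.08 s → 2 minutes.

2 minutes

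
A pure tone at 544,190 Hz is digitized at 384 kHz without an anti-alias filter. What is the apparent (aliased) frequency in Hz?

160,190 Hz

Nyquist = 384,000/2 = 192,000 Hz; 544,190 Hz exceeds it.
Alias = |544,190 − 1×384,000| = |544,190 − 384,000| = 160,190 Hz.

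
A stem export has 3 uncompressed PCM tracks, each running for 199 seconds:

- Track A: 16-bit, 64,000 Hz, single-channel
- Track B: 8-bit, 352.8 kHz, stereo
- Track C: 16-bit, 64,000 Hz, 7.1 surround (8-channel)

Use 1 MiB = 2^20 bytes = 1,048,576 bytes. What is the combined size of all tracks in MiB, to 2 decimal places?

352.54 MiB

Track A: 64,000 × 199 × 2 × 1 = 25,472,000 bytes.
Track B: 352,800 × 199 × 1 × 2 = 140,414,400 bytes.
Track C: 64,000 × 199 × 2 × 8 = 203,776,000 bytes.
Total = 369,662,400 bytes = 352.54 MiB.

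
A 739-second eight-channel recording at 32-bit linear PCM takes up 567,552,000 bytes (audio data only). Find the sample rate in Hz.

24,000 Hz

Bytes = sample_rate × seconds × bytes_per_sample × channels.
sample_rate = 567,552,000 / (739 × 4 × 8) = 567,552,000 / 23,648 = 24,000 Hz.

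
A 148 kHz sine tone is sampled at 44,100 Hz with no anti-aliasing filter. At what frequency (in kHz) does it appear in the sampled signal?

Nyquist = 44,100/2 = 22,050 Hz; 148,000 Hz exceeds it.
Alias = |148,000 − 3×44,100| = |148,000 − 132,300| = 15,700 Hz = 15.7 kHz.

15.7 kHz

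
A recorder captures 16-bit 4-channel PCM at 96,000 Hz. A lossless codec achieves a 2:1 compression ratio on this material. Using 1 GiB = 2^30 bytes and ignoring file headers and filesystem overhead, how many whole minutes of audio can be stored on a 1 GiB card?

46 minutes

Uncompressed byte rate = 96,000 × 2 × 4 = 768,000 bytes/s.
After 2:1 compression, effective rate ≈ 384000 bytes/s.
Capacity = 1 × 1,073,741,824 = 1,073,741,824 bytes.
1,073,741,824 / effective rate ≈ 2796.2 s → 46 minutes.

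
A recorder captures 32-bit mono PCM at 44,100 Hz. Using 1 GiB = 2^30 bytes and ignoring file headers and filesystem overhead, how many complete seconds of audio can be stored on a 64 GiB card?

Uncompressed byte rate = 44,100 × 4 × 1 = 176,400 bytes/s.
Capacity = 64 × 1,073,741,824 = 68,719,476,736 bytes.
68,719,476,736 / 176,400 ≈ 389566.19 s → 389,566 seconds.

389,566 seconds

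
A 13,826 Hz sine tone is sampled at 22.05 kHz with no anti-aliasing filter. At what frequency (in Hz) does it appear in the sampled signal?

8,224 Hz

Nyquist = 22,050/2 = 11,025 Hz; 13,826 Hz exceeds it.
Alias = |13,826 − 1×22,050| = |13,826 − 22,050| = 8,224 Hz.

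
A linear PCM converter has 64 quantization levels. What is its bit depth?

6 bits

log2(64) = 6.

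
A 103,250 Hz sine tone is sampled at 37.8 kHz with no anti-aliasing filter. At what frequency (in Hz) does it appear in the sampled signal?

10,150 Hz

Nyquist = 37,800/2 = 18,900 Hz; 103,250 Hz exceeds it.
Alias = |103,250 − 3×37,800| = |103,250 − 113,400| = 10,150 Hz.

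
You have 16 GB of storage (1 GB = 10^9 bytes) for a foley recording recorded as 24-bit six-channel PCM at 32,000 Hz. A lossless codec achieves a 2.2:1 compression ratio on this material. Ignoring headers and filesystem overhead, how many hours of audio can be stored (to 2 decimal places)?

16.98 hours

Uncompressed byte rate = 32,000 × 3 × 6 = 576,000 bytes/s.
After 2.2:1 compression, effective rate ≈ 261818.18 bytes/s.
Capacity = 16 × 1,000,000,000 = 16,000,000,000 bytes.
16,000,000,000 / effective rate ≈ 61111.11 s → 16.98 hours.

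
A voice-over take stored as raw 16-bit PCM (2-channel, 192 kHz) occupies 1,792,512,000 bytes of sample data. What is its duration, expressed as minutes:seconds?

Byte rate = 192,000 × 2 × 2 = 768,000 bytes/s.
Duration = 1,792,512,000 / 768,000 = 2,334 s.
2,334 s = 38:54.

38:54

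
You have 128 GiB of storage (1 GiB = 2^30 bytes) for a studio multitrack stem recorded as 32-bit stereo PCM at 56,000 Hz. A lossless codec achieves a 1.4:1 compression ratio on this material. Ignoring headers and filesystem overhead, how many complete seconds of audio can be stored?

429,496 seconds

Uncompressed byte rate = 56,000 × 4 × 2 = 448,000 bytes/s.
After 1.4:1 compression, effective rate ≈ 320000 bytes/s.
Capacity = 128 × 1,073,741,824 = 137,438,953,472 bytes.
137,438,953,472 / effective rate ≈ 429496.73 s → 429,496 seconds.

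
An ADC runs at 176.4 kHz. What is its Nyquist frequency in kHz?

88.2 kHz

Nyquist frequency = sample rate / 2 = 176,400 / 2 = 88.2 kHz.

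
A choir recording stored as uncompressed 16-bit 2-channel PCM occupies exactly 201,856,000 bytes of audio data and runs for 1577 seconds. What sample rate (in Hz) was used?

32,000 Hz

Bytes = sample_rate × seconds × bytes_per_sample × channels.
sample_rate = 201,856,000 / (1,577 × 2 × 2) = 201,856,000 / 6,308 = 32,000 Hz.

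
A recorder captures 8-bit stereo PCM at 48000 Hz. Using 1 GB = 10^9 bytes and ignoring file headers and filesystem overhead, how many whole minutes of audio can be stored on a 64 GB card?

Uncompressed byte rate = 48,000 × 1 × 2 = 96,000 bytes/s.
Capacity = 64 × 1,000,000,000 = 64,000,000,000 bytes.
64,000,000,000 / 96,000 ≈ 666666.67 s → 11,111 minutes.

11,111 minutes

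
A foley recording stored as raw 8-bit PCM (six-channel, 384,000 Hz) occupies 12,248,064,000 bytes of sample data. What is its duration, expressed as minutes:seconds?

88:36

Byte rate = 384,000 × 1 × 6 = 2,304,000 bytes/s.
Duration = 12,248,064,000 / 2,304,000 = 5,316 s.
5,316 s = 88:36.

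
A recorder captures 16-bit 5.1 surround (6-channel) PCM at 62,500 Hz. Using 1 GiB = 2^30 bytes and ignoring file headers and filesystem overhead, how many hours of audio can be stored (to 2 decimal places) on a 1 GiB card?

Uncompressed byte rate = 62,500 × 2 × 6 = 750,000 bytes/s.
Capacity = 1 × 1,073,741,824 = 1,073,741,824 bytes.
1,073,741,824 / 750,000 ≈ 1431.66 s → 0.40 hours.

0.40 hours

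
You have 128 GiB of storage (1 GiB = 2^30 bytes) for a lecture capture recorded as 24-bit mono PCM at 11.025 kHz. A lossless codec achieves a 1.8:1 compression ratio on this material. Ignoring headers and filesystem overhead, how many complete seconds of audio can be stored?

7,479,670 seconds

Uncompressed byte rate = 11,025 × 3 × 1 = 33,075 bytes/s.
After 1.8:1 compression, effective rate ≈ 18375 bytes/s.
Capacity = 128 × 1,073,741,824 = 137,438,953,472 bytes.
137,438,953,472 / effective rate ≈ 7479670.94 s → 7,479,670 seconds.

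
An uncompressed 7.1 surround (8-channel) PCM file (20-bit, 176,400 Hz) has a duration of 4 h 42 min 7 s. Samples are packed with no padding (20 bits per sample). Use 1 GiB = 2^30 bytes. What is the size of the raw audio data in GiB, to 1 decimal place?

55.6 GiB

Duration = 4 h 42 min 7 s = 16,927 s.
Bits = 176,400 × 16,927 × 20 × 8 = 477,747,648,000 bits = 59,718,456,000 bytes.
59,718,456,000 / 1,073,741,824 = 55.6 GiB.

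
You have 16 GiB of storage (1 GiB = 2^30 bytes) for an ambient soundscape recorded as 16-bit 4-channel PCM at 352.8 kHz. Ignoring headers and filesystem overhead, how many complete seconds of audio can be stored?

Uncompressed byte rate = 352,800 × 2 × 4 = 2,822,400 bytes/s.
Capacity = 16 × 1,073,741,824 = 17,179,869,184 bytes.
17,179,869,184 / 2,822,400 ≈ 6086.97 s → 6,086 seconds.

6,086 seconds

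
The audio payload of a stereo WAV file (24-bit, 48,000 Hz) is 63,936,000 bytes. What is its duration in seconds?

Byte rate = 48,000 × 3 × 2 = 288,000 bytes/s.
Duration = 63,936,000 / 288,000 = 222 s.

222 seconds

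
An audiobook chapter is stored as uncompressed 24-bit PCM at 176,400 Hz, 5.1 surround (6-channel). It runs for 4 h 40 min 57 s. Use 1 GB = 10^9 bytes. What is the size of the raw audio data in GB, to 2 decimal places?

53.52 GB

Duration = 4 h 40 min 57 s = 16,857 s.
Bytes = 176,400 samples/s × 16,857 s × 3 bytes/sample × 6 ch = 53,524,346,400 bytes.
53,524,346,400 / 1,000,000,000 = 53.52 GB.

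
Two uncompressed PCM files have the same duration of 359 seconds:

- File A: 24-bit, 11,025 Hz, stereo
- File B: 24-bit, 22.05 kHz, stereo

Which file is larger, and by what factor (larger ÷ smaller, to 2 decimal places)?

File A: 11,025 × 3 × 2 = 66,150 bytes/s.
File B: 22,050 × 3 × 2 = 132,300 bytes/s.
File B is larger; ratio = 47,495,700 / 23,747,850 = 2.00.

File B, by a factor of 2.00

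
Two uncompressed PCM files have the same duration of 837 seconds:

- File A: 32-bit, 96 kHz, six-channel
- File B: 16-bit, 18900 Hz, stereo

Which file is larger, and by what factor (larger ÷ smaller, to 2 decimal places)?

File A: 96,000 × 4 × 6 = 2,304,000 bytes/s.
File B: 18,900 × 2 × 2 = 75,600 bytes/s.
File A is larger; ratio = 1,928,448,000 / 63,277,200 = 30.48.

File A, by a factor of 30.48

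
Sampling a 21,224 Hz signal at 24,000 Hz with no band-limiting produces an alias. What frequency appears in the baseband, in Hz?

2,776 Hz

Nyquist = 24,000/2 = 12,000 Hz; 21,224 Hz exceeds it.
Alias = |21,224 − 1×24,000| = |21,224 − 24,000| = 2,776 Hz.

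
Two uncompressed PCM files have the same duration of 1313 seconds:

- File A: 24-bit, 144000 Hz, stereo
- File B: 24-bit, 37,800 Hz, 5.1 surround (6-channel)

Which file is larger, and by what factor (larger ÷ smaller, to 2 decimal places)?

File A: 144,000 × 3 × 2 = 864,000 bytes/s.
File B: 37,800 × 3 × 6 = 680,400 bytes/s.
File A is larger; ratio = 1,134,432,000 / 893,365,200 = 1.27.

File A, by a factor of 1.27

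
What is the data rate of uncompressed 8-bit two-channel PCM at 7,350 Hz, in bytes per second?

Bit rate = 7,350 × 8 × 2 = 117,600 bits/s.
117,600 / 8 = 14,700 bytes/s.

14,700 bytes/s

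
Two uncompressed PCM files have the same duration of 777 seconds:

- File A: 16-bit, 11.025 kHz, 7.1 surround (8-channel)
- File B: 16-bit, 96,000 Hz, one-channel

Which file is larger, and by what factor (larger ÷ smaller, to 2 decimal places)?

File B, by a factor of 1.09

File A: 11,025 × 2 × 8 = 176,400 bytes/s.
File B: 96,000 × 2 × 1 = 192,000 bytes/s.
File B is larger; ratio = 149,184,000 / 137,062,800 = 1.09.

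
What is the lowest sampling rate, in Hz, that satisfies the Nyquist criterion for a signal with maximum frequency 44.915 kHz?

Minimum sample rate = 2 × 44,915 Hz = 89,830 Hz.

89,830 Hz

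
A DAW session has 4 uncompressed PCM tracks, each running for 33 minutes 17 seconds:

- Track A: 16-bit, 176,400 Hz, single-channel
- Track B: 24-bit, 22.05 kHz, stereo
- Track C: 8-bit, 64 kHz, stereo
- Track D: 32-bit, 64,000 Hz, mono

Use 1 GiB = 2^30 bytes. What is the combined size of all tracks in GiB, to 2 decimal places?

1.62 GiB

33 minutes 17 seconds = 1,997 s.
Track A: 176,400 × 1,997 × 2 × 1 = 704,541,600 bytes.
Track B: 22,050 × 1,997 × 3 × 2 = 264,203,100 bytes.
Track C: 64,000 × 1,997 × 1 × 2 = 255,616,000 bytes.
Track D: 64,000 × 1,997 × 4 × 1 = 511,232,000 bytes.
Total = 1,735,592,700 bytes = 1.62 GiB.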